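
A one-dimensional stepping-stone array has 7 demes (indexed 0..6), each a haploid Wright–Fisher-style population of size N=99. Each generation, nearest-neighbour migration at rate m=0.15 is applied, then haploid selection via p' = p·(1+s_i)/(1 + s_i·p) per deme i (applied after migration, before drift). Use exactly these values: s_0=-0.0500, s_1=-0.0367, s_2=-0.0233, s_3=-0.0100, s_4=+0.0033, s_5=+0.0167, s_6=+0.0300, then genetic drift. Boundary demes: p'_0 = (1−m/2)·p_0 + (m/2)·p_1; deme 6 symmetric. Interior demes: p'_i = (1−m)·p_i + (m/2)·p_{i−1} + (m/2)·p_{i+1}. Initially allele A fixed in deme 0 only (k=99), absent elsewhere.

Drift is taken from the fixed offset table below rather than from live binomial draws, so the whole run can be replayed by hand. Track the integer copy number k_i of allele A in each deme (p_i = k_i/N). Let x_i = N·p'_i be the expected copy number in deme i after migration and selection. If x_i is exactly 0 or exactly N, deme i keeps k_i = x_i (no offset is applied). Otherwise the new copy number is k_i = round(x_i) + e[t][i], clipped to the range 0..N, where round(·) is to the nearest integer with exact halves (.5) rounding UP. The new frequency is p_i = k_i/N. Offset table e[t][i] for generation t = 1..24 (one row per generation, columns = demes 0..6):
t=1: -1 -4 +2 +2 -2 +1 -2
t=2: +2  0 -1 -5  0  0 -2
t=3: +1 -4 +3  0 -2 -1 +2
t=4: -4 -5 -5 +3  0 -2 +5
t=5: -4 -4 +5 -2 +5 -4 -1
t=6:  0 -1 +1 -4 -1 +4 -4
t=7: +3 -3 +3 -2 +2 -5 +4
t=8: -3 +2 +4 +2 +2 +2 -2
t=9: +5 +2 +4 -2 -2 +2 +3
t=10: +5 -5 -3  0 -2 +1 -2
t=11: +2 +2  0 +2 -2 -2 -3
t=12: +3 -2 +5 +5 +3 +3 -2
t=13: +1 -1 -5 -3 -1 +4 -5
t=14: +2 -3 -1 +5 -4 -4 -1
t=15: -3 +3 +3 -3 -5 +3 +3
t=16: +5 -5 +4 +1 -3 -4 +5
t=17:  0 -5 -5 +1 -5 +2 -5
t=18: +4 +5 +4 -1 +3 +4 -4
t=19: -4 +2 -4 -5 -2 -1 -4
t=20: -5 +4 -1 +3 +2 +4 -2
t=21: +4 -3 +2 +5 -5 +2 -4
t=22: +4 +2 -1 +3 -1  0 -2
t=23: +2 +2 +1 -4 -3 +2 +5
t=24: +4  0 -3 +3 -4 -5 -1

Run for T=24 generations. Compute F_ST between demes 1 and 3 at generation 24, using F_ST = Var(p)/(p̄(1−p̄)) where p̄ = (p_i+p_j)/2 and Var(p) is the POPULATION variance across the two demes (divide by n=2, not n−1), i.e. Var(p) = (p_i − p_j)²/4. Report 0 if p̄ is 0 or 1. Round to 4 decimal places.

t=0: k=[99 0 0 0 0 0 0]
t=1: x=[91.2149 7.1722 0.0000 0.0000 0.0000 0.0000 0.0000] k=[90 3 0 0 0 0 0]
t=2: x=[82.7917 8.9897 0.2198 0.0000 0.0000 0.0000 0.0000] k=[85 9 0 0 0 0 0]
t=3: x=[78.4781 13.5809 0.6594 0.0000 0.0000 0.0000 0.0000] k=[79 10 4 0 0 0 0]
t=4: x=[72.8500 14.2624 4.0573 0.2970 0.0000 0.0000 0.0000] k=[69 9 0 3 0 0 0]
t=5: x=[63.3383 12.4133 0.8792 2.5252 0.2257 0.0000 0.0000] k=[59 8 6 1 5 0 0]
t=6: x=[53.9188 11.2954 5.6481 1.6585 4.3386 0.3812 0.0000] k=[54 10 7 0 3 4 0]
t=7: x=[49.4307 12.6565 6.5542 0.7426 2.8591 3.6833 0.3090] k=[52 10 10 0 5 0 4]
t=8: x=[47.5814 12.7294 9.0542 1.1139 4.2634 0.6862 3.8067] k=[45 15 13 3 6 3 2]
t=9: x=[41.5087 16.5775 12.1465 3.9368 5.5673 3.2009 2.1359] k=[47 19 16 2 4 5 5]
t=10: x=[43.6447 20.2657 14.8745 3.1690 3.9374 5.0031 5.1422] k=[49 15 12 3 2 6 3]
t=11: x=[45.1876 16.7971 11.3116 3.5653 2.3826 5.5613 3.3185] k=[47 19 11 6 0 4 0]
t=12: x=[43.6447 19.8989 10.9925 5.8693 0.7525 3.4548 0.3090] k=[47 18 16 11 4 6 0]
t=13: x=[43.5701 19.4344 15.4649 10.7533 4.6897 5.4852 0.4634] k=[45 18 10 8 4 9 0]
t=14: x=[41.7320 18.8478 10.2317 7.7777 4.6897 8.0719 0.6951] k=[44 16 9 13 1 4 0]
t=15: x=[40.6655 17.0410 9.6183 11.6959 2.1319 3.5310 0.3090] k=[38 20 13 9 0 7 3]
t=16: x=[35.4741 20.2168 12.9572 8.5462 1.2039 6.2716 3.3956] k=[40 15 17 10 0 2 8]
t=17: x=[36.9298 16.5043 16.0061 9.6868 0.9029 2.3375 7.7587] k=[37 12 11 11 0 4 3]
t=18: x=[33.9714 13.3619 10.8452 10.0836 1.1287 3.6833 3.1643] k=[38 18 15 9 4 8 0]
t=19: x=[35.3262 18.7012 14.4811 8.9925 4.6897 7.2099 0.6179] k=[31 21 10 4 3 6 0]
t=20: x=[29.1834 20.3146 10.1581 4.3332 3.3105 5.4091 0.4634] k=[24 24 9 7 5 9 0]
t=21: x=[23.0798 22.2239 9.7655 6.9349 5.4670 8.1480 0.6951] k=[27 19 12 12 0 10 0]
t=22: x=[25.4189 18.5058 12.2693 11.0013 1.6554 8.6296 0.7723] k=[29 21 11 14 1 9 0]
t=23: x=[27.3726 20.2413 11.7290 12.6884 2.5833 7.8438 0.6951] k=[29 22 13 9 0 10 6]
t=24: x=[27.4460 21.2200 13.1046 8.5462 1.4296 9.0857 6.4766] k=[31 21 10 12 0 4 5]

0.0149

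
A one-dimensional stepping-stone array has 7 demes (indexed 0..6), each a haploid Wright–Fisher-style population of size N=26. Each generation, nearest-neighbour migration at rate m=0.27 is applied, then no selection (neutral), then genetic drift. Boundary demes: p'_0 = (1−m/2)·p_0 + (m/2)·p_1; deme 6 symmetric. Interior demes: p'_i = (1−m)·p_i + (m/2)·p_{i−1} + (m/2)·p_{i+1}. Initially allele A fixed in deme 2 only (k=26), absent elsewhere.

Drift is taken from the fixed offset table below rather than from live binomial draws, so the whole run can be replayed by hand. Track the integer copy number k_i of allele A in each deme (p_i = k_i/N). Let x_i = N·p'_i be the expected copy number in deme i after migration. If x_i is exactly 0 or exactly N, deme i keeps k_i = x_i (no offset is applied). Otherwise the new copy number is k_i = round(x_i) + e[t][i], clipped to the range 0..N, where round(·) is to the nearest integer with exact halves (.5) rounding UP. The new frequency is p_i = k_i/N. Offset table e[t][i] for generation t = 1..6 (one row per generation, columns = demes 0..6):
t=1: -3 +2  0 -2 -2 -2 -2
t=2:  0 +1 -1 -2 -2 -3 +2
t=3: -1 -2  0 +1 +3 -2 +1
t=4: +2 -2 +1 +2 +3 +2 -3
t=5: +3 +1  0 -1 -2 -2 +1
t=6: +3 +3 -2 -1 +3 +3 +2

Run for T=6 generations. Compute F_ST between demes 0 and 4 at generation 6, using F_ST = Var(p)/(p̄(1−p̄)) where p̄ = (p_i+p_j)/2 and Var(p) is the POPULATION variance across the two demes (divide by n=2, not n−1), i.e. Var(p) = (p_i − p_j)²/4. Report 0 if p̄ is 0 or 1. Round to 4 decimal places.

0.0151

t=0: k=[0 0 26 0 0 0 0]
t=1: x=[0.0000 3.5100 18.9800 3.5100 0.0000 0.0000 0.0000] k=[0 6 19 2 0 0 0]
t=2: x=[0.8100 6.9450 14.9500 4.0250 0.2700 0.0000 0.0000] k=[1 8 14 2 0 0 0]
t=3: x=[1.9450 7.8650 11.5700 3.3500 0.2700 0.0000 0.0000] k=[1 6 12 4 3 0 0]
t=4: x=[1.6750 6.1350 10.1100 4.9450 2.7300 0.4050 0.0000] k=[4 4 11 7 6 2 0]
t=5: x=[4.0000 4.9450 9.5150 7.4050 5.5950 2.2700 0.2700] k=[7 6 10 6 4 0 1]
t=6: x=[6.8650 6.6750 8.9200 6.2700 3.7300 0.6750 0.8650] k=[10 10 7 5 7 4 3]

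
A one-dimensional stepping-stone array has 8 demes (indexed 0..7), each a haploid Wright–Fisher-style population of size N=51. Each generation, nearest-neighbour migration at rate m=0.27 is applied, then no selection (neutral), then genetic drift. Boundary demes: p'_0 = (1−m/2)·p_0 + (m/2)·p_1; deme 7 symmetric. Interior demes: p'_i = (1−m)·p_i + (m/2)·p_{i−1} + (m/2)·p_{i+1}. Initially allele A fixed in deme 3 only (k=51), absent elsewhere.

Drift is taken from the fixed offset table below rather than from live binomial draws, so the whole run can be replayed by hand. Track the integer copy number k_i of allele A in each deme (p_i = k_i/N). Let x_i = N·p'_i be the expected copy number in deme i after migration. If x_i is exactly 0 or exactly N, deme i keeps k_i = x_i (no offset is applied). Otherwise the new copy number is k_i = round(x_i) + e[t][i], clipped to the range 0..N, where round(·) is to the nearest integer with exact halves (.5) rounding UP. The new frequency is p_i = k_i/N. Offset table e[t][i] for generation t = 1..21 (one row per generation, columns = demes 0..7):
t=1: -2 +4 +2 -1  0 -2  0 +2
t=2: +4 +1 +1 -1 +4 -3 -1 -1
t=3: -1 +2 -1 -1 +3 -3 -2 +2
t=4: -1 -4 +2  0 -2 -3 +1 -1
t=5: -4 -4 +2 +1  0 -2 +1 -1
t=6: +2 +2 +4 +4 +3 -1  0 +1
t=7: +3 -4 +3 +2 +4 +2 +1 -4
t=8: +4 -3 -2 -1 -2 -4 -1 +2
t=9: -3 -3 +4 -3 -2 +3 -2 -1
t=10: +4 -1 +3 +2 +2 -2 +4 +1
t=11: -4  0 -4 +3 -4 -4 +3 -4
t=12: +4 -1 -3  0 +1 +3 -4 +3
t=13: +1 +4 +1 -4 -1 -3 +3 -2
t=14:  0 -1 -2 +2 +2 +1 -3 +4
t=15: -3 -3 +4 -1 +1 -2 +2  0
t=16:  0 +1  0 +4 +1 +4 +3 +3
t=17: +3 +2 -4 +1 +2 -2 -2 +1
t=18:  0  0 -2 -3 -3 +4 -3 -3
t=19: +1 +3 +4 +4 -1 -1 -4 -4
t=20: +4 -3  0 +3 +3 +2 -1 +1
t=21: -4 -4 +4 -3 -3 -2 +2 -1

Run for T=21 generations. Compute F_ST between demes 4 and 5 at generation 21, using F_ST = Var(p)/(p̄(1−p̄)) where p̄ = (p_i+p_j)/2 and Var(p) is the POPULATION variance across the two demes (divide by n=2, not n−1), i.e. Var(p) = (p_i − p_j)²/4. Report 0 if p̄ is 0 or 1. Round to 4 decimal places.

0.0062

t=0: k=[0 0 0 51 0 0 0 0]
t=1: x=[0.0000 0.0000 6.8850 37.2300 6.8850 0.0000 0.0000 0.0000] k=[0 0 9 36 7 0 0 0]
t=2: x=[0.0000 1.2150 11.4300 28.4400 9.9700 0.9450 0.0000 0.0000] k=[0 2 12 27 14 0 0 0]
t=3: x=[0.2700 3.0800 12.6750 23.2200 13.8650 1.8900 0.0000 0.0000] k=[0 5 12 22 17 0 0 0]
t=4: x=[0.6750 5.2700 12.4050 19.9750 15.3800 2.2950 0.0000 0.0000] k=[0 1 14 20 13 0 0 0]
t=5: x=[0.1350 2.6200 13.0550 18.2450 12.1900 1.7550 0.0000 0.0000] k=[0 0 15 19 12 0 0 0]
t=6: x=[0.0000 2.0250 13.5150 17.5150 11.3250 1.6200 0.0000 0.0000] k=[0 4 18 22 14 1 0 0]
t=7: x=[0.5400 5.3500 16.6500 20.3800 13.3250 2.6200 0.1350 0.0000] k=[4 1 20 22 17 5 1 0]
t=8: x=[3.5950 3.9700 17.7050 21.0550 16.0550 6.0800 1.4050 0.1350] k=[8 1 16 20 14 2 0 2]
t=9: x=[7.0550 3.9700 14.5150 18.6500 13.1900 3.3500 0.5400 1.7300] k=[4 1 19 16 11 6 0 1]
t=10: x=[3.5950 3.8350 16.1650 15.7300 11.0000 5.8650 0.9450 0.8650] k=[8 3 19 18 13 4 5 2]
t=11: x=[7.3250 5.8350 16.7050 17.4600 12.4600 5.3500 4.4600 2.4050] k=[3 6 13 20 8 1 7 0]
t=12: x=[3.4050 6.5400 13.0000 17.4350 8.6750 2.7550 5.2450 0.9450] k=[7 6 10 17 10 6 1 4]
t=13: x=[6.8650 6.6750 10.4050 15.1100 10.4050 5.8650 2.0800 3.5950] k=[8 11 11 11 9 3 5 2]
t=14: x=[8.4050 10.5950 11.0000 10.7300 8.4600 4.0800 4.3250 2.4050] k=[8 10 9 13 10 5 1 6]
t=15: x=[8.2700 9.5950 9.6750 12.0550 9.7300 5.1350 2.2150 5.3250] k=[5 7 14 11 11 3 4 5]
t=16: x=[5.2700 7.6750 12.6500 11.4050 9.9200 4.2150 4.0000 4.8650] k=[5 9 13 15 11 8 7 8]
t=17: x=[5.5400 9.0000 12.7300 14.1900 11.1350 8.2700 7.2700 7.8650] k=[9 11 9 15 13 6 5 9]
t=18: x=[9.2700 10.4600 10.0800 13.9200 12.3250 6.8100 5.6750 8.4600] k=[9 10 8 11 9 11 3 5]
t=19: x=[9.1350 9.5950 8.6750 10.3250 9.5400 9.6500 4.3500 4.7300] k=[10 13 13 14 9 9 0 1]
t=20: x=[10.4050 12.5950 13.1350 13.1900 9.6750 7.7850 1.3500 0.8650] k=[14 10 13 16 13 10 0 2]
t=21: x=[13.4600 10.9450 13.0000 15.1900 13.0000 9.0550 1.6200 1.7300] k=[9 7 17 12 10 7 4 1]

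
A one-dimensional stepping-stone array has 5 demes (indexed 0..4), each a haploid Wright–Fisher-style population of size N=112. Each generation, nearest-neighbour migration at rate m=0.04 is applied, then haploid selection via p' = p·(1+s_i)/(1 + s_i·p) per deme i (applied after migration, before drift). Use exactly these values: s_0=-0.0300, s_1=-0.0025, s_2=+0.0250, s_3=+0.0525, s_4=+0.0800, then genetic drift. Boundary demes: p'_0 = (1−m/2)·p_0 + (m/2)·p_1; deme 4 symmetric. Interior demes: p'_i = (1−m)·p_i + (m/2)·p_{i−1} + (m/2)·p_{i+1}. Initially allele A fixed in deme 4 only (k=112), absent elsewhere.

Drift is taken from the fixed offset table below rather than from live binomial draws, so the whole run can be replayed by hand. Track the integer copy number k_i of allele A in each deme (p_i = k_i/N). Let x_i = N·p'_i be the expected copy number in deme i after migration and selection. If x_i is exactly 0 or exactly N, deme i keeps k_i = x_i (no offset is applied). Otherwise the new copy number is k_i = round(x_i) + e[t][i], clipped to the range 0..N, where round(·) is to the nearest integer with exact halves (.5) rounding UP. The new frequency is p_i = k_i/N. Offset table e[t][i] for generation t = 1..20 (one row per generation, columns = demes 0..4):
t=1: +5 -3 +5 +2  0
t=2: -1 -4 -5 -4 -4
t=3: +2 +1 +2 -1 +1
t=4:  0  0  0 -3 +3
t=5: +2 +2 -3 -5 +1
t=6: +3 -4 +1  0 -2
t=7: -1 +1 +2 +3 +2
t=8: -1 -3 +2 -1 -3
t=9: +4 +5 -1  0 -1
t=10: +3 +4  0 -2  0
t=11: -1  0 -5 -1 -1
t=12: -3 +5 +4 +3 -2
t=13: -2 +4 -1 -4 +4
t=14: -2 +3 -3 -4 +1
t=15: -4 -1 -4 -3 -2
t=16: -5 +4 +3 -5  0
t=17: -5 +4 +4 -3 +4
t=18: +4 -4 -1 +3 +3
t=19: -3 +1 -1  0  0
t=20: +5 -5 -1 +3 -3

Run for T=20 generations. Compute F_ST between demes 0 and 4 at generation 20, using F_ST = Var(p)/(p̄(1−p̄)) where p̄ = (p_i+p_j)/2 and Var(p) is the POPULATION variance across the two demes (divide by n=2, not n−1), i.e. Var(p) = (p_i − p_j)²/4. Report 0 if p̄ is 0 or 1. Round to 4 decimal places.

0.6245

t=0: k=[0 0 0 0 112]
t=1: x=[0.0000 0.0000 0.0000 2.3551 109.9228] k=[0 0 0 4 110]
t=2: x=[0.0000 0.0000 0.0820 6.3392 108.1748] k=[0 0 0 2 104]
t=3: x=[0.0000 0.0000 0.0410 4.2021 102.6416] k=[0 0 2 3 104]
t=4: x=[0.0000 0.0399 2.0286 5.2502 102.6603] k=[0 0 2 2 106]
t=5: x=[0.0000 0.0399 2.0081 4.2860 104.4783] k=[0 2 0 0 105]
t=6: x=[0.0388 1.9153 0.0410 2.2081 103.5231] k=[3 0 1 2 102]
t=7: x=[2.8540 0.0798 1.0248 4.1811 100.8000] k=[2 1 3 7 103]
t=8: x=[1.9216 1.0574 3.1139 9.2657 101.8153] k=[1 0 5 8 99]
t=9: x=[0.9508 0.1197 5.0784 10.2256 98.1419] k=[5 5 4 10 97]
t=10: x=[4.8565 4.9681 4.2396 12.1638 96.3265] k=[8 9 4 10 96]
t=11: x=[7.7961 8.8596 4.3214 12.1430 95.3980] k=[7 9 0 11 94]
t=12: x=[6.8417 8.7598 0.4100 13.0172 93.5565] k=[4 14 4 16 92]
t=13: x=[4.0786 13.5701 4.5465 18.0411 91.7864] k=[2 18 4 14 96]
t=14: x=[2.2518 17.3632 4.5874 16.1338 95.4739] k=[0 20 2 12 96]
t=15: x=[0.3880 19.2001 2.6225 14.0986 95.4359] k=[0 18 0 11 93]
t=16: x=[0.3492 17.2435 0.5944 12.9964 92.6244] k=[0 21 4 8 93]
t=17: x=[0.4074 20.1985 4.5260 10.0796 92.5673] k=[0 24 9 7 97]
t=18: x=[0.4657 23.1740 9.4719 9.2657 96.2697] k=[4 19 8 12 99]
t=19: x=[4.1758 18.4414 8.4918 14.2857 98.2175] k=[1 19 7 14 98]
t=20: x=[1.3197 18.3615 7.5521 16.2376 97.3293] k=[6 13 7 19 94]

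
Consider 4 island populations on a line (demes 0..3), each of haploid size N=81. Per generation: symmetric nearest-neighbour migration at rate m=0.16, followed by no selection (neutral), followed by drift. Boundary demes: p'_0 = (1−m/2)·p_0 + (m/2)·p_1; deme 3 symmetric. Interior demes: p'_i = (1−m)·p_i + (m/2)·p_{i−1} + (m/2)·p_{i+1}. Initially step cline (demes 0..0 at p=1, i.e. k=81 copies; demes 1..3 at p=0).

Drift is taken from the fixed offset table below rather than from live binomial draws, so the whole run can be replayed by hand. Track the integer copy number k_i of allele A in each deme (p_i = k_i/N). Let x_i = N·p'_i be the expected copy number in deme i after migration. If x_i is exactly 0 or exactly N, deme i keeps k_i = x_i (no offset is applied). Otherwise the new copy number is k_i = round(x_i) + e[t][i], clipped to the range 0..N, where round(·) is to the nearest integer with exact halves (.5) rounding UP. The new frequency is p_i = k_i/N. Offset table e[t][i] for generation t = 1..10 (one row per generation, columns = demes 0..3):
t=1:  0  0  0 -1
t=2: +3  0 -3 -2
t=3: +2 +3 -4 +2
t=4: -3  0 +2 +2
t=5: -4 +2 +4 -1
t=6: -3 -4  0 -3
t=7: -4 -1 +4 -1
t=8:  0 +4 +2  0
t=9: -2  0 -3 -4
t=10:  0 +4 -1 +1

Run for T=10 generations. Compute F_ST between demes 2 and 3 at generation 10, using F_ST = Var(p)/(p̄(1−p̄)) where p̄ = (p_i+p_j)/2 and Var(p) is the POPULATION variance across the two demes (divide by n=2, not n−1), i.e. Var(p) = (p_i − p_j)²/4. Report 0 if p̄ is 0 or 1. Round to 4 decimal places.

0.0418

t=0: k=[81 0 0 0]
t=1: x=[74.5200 6.4800 0.0000 0.0000] k=[75 6 0 0]
t=2: x=[69.4800 11.0400 0.4800 0.0000] k=[72 11 0 0]
t=3: x=[67.1200 15.0000 0.8800 0.0000] k=[69 18 0 0]
t=4: x=[64.9200 20.6400 1.4400 0.0000] k=[62 21 3 0]
t=5: x=[58.7200 22.8400 4.2000 0.2400] k=[55 25 8 0]
t=6: x=[52.6000 26.0400 8.7200 0.6400] k=[50 22 9 0]
t=7: x=[47.7600 23.2000 9.3200 0.7200] k=[44 22 13 0]
t=8: x=[42.2400 23.0400 12.6800 1.0400] k=[42 27 15 1]
t=9: x=[40.8000 27.2400 14.8400 2.1200] k=[39 27 12 0]
t=10: x=[38.0400 26.7600 12.2400 0.9600] k=[38 31 11 2]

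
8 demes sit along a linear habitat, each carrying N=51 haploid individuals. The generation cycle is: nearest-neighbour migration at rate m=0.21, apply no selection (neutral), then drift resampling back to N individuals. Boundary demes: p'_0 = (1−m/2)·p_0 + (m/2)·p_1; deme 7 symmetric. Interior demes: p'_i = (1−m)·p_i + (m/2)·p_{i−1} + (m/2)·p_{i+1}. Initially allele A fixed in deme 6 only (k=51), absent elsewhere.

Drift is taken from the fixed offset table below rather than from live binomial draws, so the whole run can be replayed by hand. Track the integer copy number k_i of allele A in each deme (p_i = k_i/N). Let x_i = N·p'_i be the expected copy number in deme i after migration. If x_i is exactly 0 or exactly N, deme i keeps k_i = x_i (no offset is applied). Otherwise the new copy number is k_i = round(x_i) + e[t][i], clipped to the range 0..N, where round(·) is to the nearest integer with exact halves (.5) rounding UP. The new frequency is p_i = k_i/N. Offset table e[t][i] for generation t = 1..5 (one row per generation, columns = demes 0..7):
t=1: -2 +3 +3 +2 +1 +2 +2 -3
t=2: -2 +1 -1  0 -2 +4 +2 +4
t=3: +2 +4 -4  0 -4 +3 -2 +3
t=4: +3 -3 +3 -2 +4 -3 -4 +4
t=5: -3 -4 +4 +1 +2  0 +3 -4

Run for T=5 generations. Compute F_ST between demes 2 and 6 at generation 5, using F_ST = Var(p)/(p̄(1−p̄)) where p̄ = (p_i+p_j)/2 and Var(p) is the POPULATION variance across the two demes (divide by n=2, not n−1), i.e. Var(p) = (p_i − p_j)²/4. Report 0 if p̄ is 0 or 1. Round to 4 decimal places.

t=0: k=[0 0 0 0 0 0 51 0]
t=1: x=[0.0000 0.0000 0.0000 0.0000 0.0000 5.3550 40.2900 5.3550] k=[0 0 0 0 0 7 42 2]
t=2: x=[0.0000 0.0000 0.0000 0.0000 0.7350 9.9400 34.1250 6.2000] k=[0 0 0 0 0 14 36 10]
t=3: x=[0.0000 0.0000 0.0000 0.0000 1.4700 14.8400 30.9600 12.7300] k=[0 0 0 0 0 18 29 16]
t=4: x=[0.0000 0.0000 0.0000 0.0000 1.8900 17.2650 26.4800 17.3650] k=[0 0 0 0 6 14 22 21]
t=5: x=[0.0000 0.0000 0.0000 0.6300 6.2100 14.0000 21.0550 21.1050] k=[0 0 0 2 8 14 24 17]

0.3077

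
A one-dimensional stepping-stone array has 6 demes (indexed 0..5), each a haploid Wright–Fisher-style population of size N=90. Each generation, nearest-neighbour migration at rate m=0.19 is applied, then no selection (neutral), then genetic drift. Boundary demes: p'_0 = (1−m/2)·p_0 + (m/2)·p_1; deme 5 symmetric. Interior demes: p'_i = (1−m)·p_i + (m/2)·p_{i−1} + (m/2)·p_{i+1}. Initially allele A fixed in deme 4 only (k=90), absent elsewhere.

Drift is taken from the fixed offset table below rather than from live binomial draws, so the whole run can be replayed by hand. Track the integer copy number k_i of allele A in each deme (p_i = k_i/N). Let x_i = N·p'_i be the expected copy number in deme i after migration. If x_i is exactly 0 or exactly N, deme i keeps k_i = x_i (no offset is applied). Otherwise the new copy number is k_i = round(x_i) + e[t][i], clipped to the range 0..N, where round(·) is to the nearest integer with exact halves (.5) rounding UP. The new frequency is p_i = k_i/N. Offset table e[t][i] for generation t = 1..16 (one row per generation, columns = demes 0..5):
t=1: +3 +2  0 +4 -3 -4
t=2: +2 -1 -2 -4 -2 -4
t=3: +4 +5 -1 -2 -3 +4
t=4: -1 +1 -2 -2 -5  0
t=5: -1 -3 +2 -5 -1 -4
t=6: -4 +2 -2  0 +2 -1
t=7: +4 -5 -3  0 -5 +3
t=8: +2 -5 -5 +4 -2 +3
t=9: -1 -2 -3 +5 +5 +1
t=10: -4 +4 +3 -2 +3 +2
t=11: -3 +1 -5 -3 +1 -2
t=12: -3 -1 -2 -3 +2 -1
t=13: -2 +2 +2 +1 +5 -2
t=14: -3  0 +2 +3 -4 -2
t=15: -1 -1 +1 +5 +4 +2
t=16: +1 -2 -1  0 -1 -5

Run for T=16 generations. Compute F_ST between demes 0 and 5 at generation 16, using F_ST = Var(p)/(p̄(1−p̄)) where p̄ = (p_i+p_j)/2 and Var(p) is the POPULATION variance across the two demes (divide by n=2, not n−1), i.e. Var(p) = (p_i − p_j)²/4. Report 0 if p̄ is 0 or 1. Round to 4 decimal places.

0.0812

t=0: k=[0 0 0 0 90 0]
t=1: x=[0.0000 0.0000 0.0000 8.5500 72.9000 8.5500] k=[0 0 0 13 70 5]
t=2: x=[0.0000 0.0000 1.2350 17.1800 58.4100 11.1750] k=[0 0 0 13 56 7]
t=3: x=[0.0000 0.0000 1.2350 15.8500 47.2600 11.6550] k=[0 0 0 14 44 16]
t=4: x=[0.0000 0.0000 1.3300 15.5200 38.4900 18.6600] k=[0 0 0 14 33 19]
t=5: x=[0.0000 0.0000 1.3300 14.4750 29.8650 20.3300] k=[0 0 3 9 29 16]
t=6: x=[0.0000 0.2850 3.2850 10.3300 25.8650 17.2350] k=[0 2 1 10 28 16]
t=7: x=[0.1900 1.7150 1.9500 10.8550 25.1500 17.1400] k=[4 0 0 11 20 20]
t=8: x=[3.6200 0.3800 1.0450 10.8100 19.1450 20.0000] k=[6 0 0 15 17 23]
t=9: x=[5.4300 0.5700 1.4250 13.7650 17.3800 22.4300] k=[4 0 0 19 22 23]
t=10: x=[3.6200 0.3800 1.8050 17.4800 21.8100 22.9050] k=[0 4 5 15 25 25]
t=11: x=[0.3800 3.7150 5.8550 15.0000 24.0500 25.0000] k=[0 5 1 12 25 23]
t=12: x=[0.4750 4.1450 2.4250 12.1900 23.5750 23.1900] k=[0 3 0 9 26 22]
t=13: x=[0.2850 2.4300 1.1400 9.7600 24.0050 22.3800] k=[0 4 3 11 29 20]
t=14: x=[0.3800 3.5250 3.8550 11.9500 26.4350 20.8550] k=[0 4 6 15 22 19]
t=15: x=[0.3800 3.8100 6.6650 14.8100 21.0500 19.2850] k=[0 3 8 20 25 21]
t=16: x=[0.2850 3.1900 8.6650 19.3350 24.1450 21.3800] k=[1 1 8 19 23 16]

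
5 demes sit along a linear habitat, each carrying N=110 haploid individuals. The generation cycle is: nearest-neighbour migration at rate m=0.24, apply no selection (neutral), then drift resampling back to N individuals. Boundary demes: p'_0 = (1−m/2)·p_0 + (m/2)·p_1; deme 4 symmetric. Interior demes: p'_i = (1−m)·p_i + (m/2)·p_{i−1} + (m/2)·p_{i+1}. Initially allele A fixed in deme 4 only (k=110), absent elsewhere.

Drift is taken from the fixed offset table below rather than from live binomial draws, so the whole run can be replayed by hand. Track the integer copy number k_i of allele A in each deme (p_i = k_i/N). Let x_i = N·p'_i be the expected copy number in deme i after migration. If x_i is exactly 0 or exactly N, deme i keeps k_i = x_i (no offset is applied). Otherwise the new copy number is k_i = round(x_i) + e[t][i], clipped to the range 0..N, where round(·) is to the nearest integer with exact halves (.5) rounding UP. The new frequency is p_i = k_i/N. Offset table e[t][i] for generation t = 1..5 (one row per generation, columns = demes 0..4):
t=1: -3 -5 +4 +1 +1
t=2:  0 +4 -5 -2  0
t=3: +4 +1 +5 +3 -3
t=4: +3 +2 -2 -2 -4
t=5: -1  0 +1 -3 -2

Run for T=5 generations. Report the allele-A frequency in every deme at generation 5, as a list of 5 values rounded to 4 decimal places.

t=0: k=[0 0 0 0 110]
t=1: x=[0.0000 0.0000 0.0000 13.2000 96.8000] k=[0 0 0 14 98]
t=2: x=[0.0000 0.0000 1.6800 22.4000 87.9200] k=[0 0 0 20 88]
t=3: x=[0.0000 0.0000 2.4000 25.7600 79.8400] k=[0 0 7 29 77]
t=4: x=[0.0000 0.8400 8.8000 32.1200 71.2400] k=[0 3 7 30 67]
t=5: x=[0.3600 3.1200 9.2800 31.6800 62.5600] k=[0 3 10 29 61]

[0.0000, 0.0273, 0.0909, 0.2636, 0.5545]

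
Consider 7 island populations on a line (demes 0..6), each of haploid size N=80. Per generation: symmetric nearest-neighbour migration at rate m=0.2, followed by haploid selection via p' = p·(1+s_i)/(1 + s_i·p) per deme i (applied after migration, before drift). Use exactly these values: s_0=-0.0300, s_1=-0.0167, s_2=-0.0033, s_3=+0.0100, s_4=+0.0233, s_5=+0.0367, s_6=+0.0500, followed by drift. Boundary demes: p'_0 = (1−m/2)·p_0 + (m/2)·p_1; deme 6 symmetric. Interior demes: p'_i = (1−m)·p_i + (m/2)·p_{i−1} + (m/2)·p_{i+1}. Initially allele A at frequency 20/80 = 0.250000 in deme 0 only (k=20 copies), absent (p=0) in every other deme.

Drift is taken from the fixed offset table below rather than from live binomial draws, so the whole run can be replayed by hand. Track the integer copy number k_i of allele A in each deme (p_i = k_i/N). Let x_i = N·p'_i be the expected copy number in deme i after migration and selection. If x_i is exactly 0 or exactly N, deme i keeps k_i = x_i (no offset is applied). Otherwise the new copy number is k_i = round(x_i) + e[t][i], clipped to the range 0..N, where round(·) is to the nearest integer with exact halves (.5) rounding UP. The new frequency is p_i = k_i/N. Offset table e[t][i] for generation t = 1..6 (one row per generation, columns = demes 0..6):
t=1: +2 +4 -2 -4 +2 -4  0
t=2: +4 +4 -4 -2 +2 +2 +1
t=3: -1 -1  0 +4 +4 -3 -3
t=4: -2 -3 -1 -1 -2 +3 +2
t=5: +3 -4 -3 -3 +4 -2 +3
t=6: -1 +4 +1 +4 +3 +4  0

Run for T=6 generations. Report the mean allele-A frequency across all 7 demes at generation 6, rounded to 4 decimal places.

0.0429

t=0: k=[20 0 0 0 0 0 0]
t=1: x=[17.5787 1.9674 0.0000 0.0000 0.0000 0.0000 0.0000] k=[20 6 0 0 0 0 0]
t=2: x=[18.1687 6.6959 0.5980 0.0000 0.0000 0.0000 0.0000] k=[22 11 0 0 0 0 0]
t=3: x=[20.4331 10.8412 1.0964 0.0000 0.0000 0.0000 0.0000] k=[19 10 1 0 0 0 0]
t=4: x=[17.6770 9.8536 1.7942 0.1010 0.0000 0.0000 0.0000] k=[16 7 1 0 0 0 0]
t=5: x=[14.7304 7.1890 1.4951 0.1010 0.0000 0.0000 0.0000] k=[18 3 0 0 0 0 0]
t=6: x=[16.1046 4.1335 0.2990 0.0000 0.0000 0.0000 0.0000] k=[15 8 1 0 0 0 0]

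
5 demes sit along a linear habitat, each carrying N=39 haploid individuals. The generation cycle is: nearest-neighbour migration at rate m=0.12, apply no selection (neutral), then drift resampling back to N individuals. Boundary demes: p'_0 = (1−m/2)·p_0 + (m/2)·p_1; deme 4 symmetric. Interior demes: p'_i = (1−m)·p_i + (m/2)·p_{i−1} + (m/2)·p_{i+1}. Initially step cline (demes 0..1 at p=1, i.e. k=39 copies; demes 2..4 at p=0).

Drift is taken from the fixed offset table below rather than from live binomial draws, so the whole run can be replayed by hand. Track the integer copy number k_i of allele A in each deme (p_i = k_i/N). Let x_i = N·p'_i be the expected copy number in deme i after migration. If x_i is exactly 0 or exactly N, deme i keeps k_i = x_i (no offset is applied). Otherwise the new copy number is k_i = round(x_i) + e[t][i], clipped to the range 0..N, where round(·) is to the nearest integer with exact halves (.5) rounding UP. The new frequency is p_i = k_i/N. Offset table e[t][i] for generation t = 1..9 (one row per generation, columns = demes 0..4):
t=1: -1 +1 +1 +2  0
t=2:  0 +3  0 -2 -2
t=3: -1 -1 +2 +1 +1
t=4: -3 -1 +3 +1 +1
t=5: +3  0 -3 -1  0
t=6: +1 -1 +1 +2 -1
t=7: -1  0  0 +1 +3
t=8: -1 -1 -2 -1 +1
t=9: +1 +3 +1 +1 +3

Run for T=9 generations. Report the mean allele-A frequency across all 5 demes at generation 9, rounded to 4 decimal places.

0.4872

t=0: k=[39 39 0 0 0]
t=1: x=[39.0000 36.6600 2.3400 0.0000 0.0000] k=[39 38 3 0 0]
t=2: x=[38.9400 35.9600 4.9200 0.1800 0.0000] k=[39 39 5 0 0]
t=3: x=[39.0000 36.9600 6.7400 0.3000 0.0000] k=[39 36 9 1 0]
t=4: x=[38.8200 34.5600 10.1400 1.4200 0.0600] k=[36 34 13 2 1]
t=5: x=[35.8800 32.8600 13.6000 2.6000 1.0600] k=[39 33 11 2 1]
t=6: x=[38.6400 32.0400 11.7800 2.4800 1.0600] k=[39 31 13 4 0]
t=7: x=[38.5200 30.4000 13.5400 4.3000 0.2400] k=[38 30 14 5 3]
t=8: x=[37.5200 29.5200 14.4200 5.4200 3.1200] k=[37 29 12 4 4]
t=9: x=[36.5200 28.4600 12.5400 4.4800 4.0000] k=[38 31 14 5 7]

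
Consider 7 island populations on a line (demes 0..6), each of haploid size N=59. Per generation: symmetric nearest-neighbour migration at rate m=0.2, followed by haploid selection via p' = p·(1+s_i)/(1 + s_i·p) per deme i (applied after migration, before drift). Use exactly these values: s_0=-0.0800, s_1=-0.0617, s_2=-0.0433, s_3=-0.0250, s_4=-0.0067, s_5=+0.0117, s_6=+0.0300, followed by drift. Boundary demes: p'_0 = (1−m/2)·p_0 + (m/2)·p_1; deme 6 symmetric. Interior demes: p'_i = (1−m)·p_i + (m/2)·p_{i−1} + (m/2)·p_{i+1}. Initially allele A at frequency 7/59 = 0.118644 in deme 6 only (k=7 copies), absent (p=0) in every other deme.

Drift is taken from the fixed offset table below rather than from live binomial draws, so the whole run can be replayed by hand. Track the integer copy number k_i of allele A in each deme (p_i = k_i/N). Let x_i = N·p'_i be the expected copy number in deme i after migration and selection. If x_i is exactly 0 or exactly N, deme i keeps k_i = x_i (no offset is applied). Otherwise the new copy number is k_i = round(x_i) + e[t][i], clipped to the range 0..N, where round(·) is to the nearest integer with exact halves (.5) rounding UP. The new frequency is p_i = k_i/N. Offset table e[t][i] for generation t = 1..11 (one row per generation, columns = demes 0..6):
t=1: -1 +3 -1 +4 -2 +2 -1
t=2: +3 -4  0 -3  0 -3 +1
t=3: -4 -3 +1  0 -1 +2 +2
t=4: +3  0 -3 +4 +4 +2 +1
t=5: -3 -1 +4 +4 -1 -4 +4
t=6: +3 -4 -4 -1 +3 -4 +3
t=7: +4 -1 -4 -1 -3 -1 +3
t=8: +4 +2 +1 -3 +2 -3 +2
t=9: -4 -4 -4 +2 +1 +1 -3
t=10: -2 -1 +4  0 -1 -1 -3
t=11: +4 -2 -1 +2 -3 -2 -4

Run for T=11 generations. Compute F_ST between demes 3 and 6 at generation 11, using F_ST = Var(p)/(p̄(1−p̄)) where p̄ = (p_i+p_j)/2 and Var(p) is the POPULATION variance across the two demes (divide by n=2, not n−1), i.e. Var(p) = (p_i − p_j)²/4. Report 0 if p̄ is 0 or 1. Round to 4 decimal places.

0.0037

t=0: k=[0 0 0 0 0 0 7]
t=1: x=[0.0000 0.0000 0.0000 0.0000 0.0000 0.7081 6.4683] k=[0 0 0 0 0 3 5]
t=2: x=[0.0000 0.0000 0.0000 0.0000 0.2980 2.9322 4.9320] k=[0 0 0 0 0 0 6]
t=3: x=[0.0000 0.0000 0.0000 0.0000 0.0000 0.6069 5.5468] k=[0 0 0 0 0 3 8]
t=4: x=[0.0000 0.0000 0.0000 0.0000 0.2980 3.2354 7.6957] k=[0 0 0 0 4 5 9]
t=5: x=[0.0000 0.0000 0.0000 0.3901 3.6768 5.3564 8.8194] k=[0 0 0 4 3 1 13]
t=6: x=[0.0000 0.0000 0.3828 3.4176 2.8815 2.4269 12.0815] k=[0 0 0 2 6 0 15]
t=7: x=[0.0000 0.0000 0.1914 2.1470 4.9693 2.1237 13.8102] k=[0 0 0 1 2 1 17]
t=8: x=[0.0000 0.0000 0.0957 0.9754 1.7883 2.7301 15.7388] k=[0 0 1 0 4 0 18]
t=9: x=[0.0000 0.0938 0.7658 0.4876 3.1797 2.2248 16.5497] k=[0 0 0 2 4 3 14]
t=10: x=[0.0000 0.0000 0.1914 1.9517 3.6768 4.2456 13.2004] k=[0 0 4 2 3 3 10]
t=11: x=[0.0000 0.3755 3.2609 2.2447 2.8815 3.7405 9.5339] k=[0 0 2 4 0 2 6]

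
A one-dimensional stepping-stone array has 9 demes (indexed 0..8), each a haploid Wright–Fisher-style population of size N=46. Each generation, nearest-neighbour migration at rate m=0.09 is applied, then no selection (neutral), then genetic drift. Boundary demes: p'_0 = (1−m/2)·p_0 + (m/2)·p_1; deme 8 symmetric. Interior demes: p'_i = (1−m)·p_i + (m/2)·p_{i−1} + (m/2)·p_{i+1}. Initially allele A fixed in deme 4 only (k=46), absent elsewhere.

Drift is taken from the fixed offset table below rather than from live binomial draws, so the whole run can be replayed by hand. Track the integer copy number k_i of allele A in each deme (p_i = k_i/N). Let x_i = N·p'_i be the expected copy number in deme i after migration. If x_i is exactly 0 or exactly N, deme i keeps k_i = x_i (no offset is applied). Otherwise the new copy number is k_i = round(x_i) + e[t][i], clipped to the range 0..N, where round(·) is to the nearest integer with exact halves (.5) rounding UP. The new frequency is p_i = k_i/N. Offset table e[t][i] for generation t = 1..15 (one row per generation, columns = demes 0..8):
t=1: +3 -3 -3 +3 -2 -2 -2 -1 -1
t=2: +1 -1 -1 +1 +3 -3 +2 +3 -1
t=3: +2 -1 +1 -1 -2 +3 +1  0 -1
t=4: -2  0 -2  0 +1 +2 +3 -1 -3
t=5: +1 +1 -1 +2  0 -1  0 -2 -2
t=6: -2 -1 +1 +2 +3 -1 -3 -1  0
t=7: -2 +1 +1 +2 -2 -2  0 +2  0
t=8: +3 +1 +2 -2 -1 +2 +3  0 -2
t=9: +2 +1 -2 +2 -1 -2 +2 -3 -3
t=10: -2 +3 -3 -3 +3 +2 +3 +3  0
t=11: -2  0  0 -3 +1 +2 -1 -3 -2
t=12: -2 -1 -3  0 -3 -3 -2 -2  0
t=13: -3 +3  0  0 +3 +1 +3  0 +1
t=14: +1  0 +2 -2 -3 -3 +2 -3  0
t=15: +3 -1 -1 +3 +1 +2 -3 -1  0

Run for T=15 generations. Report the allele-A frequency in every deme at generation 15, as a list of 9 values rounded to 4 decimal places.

t=0: k=[0 0 0 0 46 0 0 0 0]
t=1: x=[0.0000 0.0000 0.0000 2.0700 41.8600 2.0700 0.0000 0.0000 0.0000] k=[0 0 0 5 40 0 0 0 0]
t=2: x=[0.0000 0.0000 0.2250 6.3500 36.6250 1.8000 0.0000 0.0000 0.0000] k=[0 0 0 7 40 0 0 0 0]
t=3: x=[0.0000 0.0000 0.3150 8.1700 36.7150 1.8000 0.0000 0.0000 0.0000] k=[0 0 1 7 35 5 0 0 0]
t=4: x=[0.0000 0.0450 1.2250 7.9900 32.3900 6.1250 0.2250 0.0000 0.0000] k=[0 0 0 8 33 8 3 0 0]
t=5: x=[0.0000 0.0000 0.3600 8.7650 30.7500 8.9000 3.0900 0.1350 0.0000] k=[0 0 0 11 31 8 3 0 0]
t=6: x=[0.0000 0.0000 0.4950 11.4050 29.0650 8.8100 3.0900 0.1350 0.0000] k=[0 0 1 13 32 8 0 0 0]
t=7: x=[0.0000 0.0450 1.4950 13.3150 30.0650 8.7200 0.3600 0.0000 0.0000] k=[0 1 2 15 28 7 0 0 0]
t=8: x=[0.0450 1.0000 2.5400 15.0000 26.4700 7.6300 0.3150 0.0000 0.0000] k=[3 2 5 13 25 10 3 0 0]
t=9: x=[2.9550 2.1800 5.2250 13.1800 23.7850 10.3600 3.1800 0.1350 0.0000] k=[5 3 3 15 23 8 5 0 0]
t=10: x=[4.9100 3.0900 3.5400 14.8200 21.9650 8.5400 4.9100 0.2250 0.0000] k=[3 6 1 12 25 11 8 3 0]
t=11: x=[3.1350 5.6400 1.7200 12.0900 23.7850 11.4950 7.9100 3.0900 0.1350] k=[1 6 2 9 25 13 7 0 0]
t=12: x=[1.2250 5.5950 2.4950 9.4050 23.7400 13.2700 6.9550 0.3150 0.0000] k=[0 5 0 9 21 10 5 0 0]
t=13: x=[0.2250 4.5500 0.6300 9.1350 19.9650 10.2700 5.0000 0.2250 0.0000] k=[0 8 1 9 23 11 8 0 0]
t=14: x=[0.3600 7.3250 1.6750 9.2700 21.8300 11.4050 7.7750 0.3600 0.0000] k=[1 7 4 7 19 8 10 0 0]
t=15: x=[1.2700 6.5950 4.2700 7.4050 17.9650 8.5850 9.4600 0.4500 0.0000] k=[4 6 3 10 19 11 6 0 0]

[0.0870, 0.1304, 0.0652, 0.2174, 0.4130, 0.2391, 0.1304, 0.0000, 0.0000]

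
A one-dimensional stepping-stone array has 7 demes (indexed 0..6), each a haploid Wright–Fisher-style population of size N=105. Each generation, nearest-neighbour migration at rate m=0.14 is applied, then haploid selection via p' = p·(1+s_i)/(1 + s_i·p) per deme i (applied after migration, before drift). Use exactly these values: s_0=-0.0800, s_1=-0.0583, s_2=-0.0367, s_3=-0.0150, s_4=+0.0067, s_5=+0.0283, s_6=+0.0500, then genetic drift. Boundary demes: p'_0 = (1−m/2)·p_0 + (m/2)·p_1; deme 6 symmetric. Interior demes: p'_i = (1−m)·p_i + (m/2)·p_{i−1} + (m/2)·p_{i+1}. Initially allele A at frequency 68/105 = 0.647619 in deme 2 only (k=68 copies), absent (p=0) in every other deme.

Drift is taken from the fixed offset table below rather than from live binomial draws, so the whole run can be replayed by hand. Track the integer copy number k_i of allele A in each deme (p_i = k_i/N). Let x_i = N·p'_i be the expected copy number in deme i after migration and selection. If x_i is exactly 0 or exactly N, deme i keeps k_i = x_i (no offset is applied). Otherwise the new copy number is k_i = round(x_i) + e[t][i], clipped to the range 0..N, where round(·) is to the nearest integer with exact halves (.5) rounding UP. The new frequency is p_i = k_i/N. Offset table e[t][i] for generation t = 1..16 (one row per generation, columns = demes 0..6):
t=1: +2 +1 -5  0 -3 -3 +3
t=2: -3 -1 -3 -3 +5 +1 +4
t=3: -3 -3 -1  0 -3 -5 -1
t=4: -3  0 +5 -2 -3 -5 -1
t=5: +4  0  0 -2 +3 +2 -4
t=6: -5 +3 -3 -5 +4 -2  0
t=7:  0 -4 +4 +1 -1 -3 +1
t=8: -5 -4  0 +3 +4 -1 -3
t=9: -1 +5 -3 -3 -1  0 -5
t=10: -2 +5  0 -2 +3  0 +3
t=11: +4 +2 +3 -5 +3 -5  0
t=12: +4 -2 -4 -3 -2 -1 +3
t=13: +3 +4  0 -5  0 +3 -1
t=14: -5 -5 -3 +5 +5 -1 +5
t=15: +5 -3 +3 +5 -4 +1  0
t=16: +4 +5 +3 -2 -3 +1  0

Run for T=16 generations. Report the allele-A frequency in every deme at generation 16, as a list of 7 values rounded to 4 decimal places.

[0.1238, 0.0857, 0.1048, 0.0762, 0.0286, 0.0667, 0.0952]

t=0: k=[0 0 68 0 0 0 0]
t=1: x=[0.0000 4.4944 57.5093 4.6918 0.0000 0.0000 0.0000] k=[0 5 53 5 0 0 0]
t=2: x=[0.3221 7.5767 45.3145 7.8989 0.3523 0.0000 0.0000] k=[0 7 42 5 5 0 0]
t=3: x=[0.4510 8.4798 36.0695 7.4843 4.6798 0.3599 0.0000] k=[0 5 35 7 2 0 0]
t=4: x=[0.3221 6.3804 30.1303 8.4913 2.2245 0.1440 0.0000] k=[0 6 35 6 0 0 0]
t=5: x=[0.3865 7.1967 30.1303 7.5040 0.4228 0.0000 0.0000] k=[4 7 30 6 3 0 0]
t=6: x=[3.8857 7.9473 25.9722 7.3658 3.0195 0.2159 0.0000] k=[0 11 23 2 7 0 0]
t=7: x=[0.7088 10.4891 20.0759 3.7648 6.1988 0.5038 0.0000] k=[1 6 24 5 5 0 0]
t=8: x=[1.2433 6.5322 20.7798 6.2407 4.6798 0.3599 0.0000] k=[0 3 21 9 9 0 0]
t=9: x=[0.1932 3.8225 18.3274 9.7060 8.4216 0.6477 0.0000] k=[0 9 15 7 7 1 0]
t=10: x=[0.5799 8.3181 13.5720 7.4547 6.6213 1.3877 0.0735] k=[0 13 14 5 10 1 3]
t=11: x=[0.8378 11.5289 12.8717 5.8953 9.0752 1.8192 2.9989] k=[5 14 16 1 12 0 3]
t=12: x=[5.2019 12.8185 14.3407 2.7788 10.4527 1.0794 2.9256] k=[9 11 10 0 8 0 6]
t=13: x=[8.4678 10.2222 9.0558 1.2413 6.9231 1.0075 5.8435] k=[11 14 9 0 7 4 5]
t=14: x=[10.4020 12.7516 8.4257 1.1034 6.3397 4.3961 5.1644] k=[5 8 5 6 11 3 10]
t=15: x=[4.8123 7.1683 5.0956 6.1914 10.1511 4.1601 9.9405] k=[10 4 8 11 6 5 10]
t=16: x=[8.8784 4.4376 7.6602 10.2988 6.3195 5.5653 10.0862] k=[13 9 11 8 3 7 10]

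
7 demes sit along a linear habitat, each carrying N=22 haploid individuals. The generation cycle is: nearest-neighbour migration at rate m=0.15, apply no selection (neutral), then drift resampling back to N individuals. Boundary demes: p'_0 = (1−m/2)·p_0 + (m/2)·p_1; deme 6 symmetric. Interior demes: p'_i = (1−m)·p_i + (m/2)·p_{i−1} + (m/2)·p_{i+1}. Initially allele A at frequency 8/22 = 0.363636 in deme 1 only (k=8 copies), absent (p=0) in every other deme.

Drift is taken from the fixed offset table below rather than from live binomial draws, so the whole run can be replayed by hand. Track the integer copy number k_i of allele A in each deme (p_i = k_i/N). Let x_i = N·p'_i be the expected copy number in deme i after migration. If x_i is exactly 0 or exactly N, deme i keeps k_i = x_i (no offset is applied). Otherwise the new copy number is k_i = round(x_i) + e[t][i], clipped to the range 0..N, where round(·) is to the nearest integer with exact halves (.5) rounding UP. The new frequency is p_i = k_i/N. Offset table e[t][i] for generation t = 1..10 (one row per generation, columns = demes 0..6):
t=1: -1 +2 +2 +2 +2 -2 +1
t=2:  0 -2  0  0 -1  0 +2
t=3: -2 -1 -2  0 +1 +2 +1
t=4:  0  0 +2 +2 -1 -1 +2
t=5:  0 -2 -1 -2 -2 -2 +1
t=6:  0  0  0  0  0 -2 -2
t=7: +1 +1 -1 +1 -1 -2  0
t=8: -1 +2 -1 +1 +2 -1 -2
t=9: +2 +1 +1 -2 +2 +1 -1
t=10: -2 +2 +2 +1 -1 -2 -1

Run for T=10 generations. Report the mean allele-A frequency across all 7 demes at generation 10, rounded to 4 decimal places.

0.0779

t=0: k=[0 8 0 0 0 0 0]
t=1: x=[0.6000 6.8000 0.6000 0.0000 0.0000 0.0000 0.0000] k=[0 9 3 0 0 0 0]
t=2: x=[0.6750 7.8750 3.2250 0.2250 0.0000 0.0000 0.0000] k=[1 6 3 0 0 0 0]
t=3: x=[1.3750 5.4000 3.0000 0.2250 0.0000 0.0000 0.0000] k=[0 4 1 0 0 0 0]
t=4: x=[0.3000 3.4750 1.1500 0.0750 0.0000 0.0000 0.0000] k=[0 3 3 2 0 0 0]
t=5: x=[0.2250 2.7750 2.9250 1.9250 0.1500 0.0000 0.0000] k=[0 1 2 0 0 0 0]
t=6: x=[0.0750 1.0000 1.7750 0.1500 0.0000 0.0000 0.0000] k=[0 1 2 0 0 0 0]
t=7: x=[0.0750 1.0000 1.7750 0.1500 0.0000 0.0000 0.0000] k=[1 2 1 1 0 0 0]
t=8: x=[1.0750 1.8500 1.0750 0.9250 0.0750 0.0000 0.0000] k=[0 4 0 2 2 0 0]
t=9: x=[0.3000 3.4000 0.4500 1.8500 1.8500 0.1500 0.0000] k=[2 4 1 0 4 1 0]
t=10: x=[2.1500 3.6250 1.1500 0.3750 3.4750 1.1500 0.0750] k=[0 6 3 1 2 0 0]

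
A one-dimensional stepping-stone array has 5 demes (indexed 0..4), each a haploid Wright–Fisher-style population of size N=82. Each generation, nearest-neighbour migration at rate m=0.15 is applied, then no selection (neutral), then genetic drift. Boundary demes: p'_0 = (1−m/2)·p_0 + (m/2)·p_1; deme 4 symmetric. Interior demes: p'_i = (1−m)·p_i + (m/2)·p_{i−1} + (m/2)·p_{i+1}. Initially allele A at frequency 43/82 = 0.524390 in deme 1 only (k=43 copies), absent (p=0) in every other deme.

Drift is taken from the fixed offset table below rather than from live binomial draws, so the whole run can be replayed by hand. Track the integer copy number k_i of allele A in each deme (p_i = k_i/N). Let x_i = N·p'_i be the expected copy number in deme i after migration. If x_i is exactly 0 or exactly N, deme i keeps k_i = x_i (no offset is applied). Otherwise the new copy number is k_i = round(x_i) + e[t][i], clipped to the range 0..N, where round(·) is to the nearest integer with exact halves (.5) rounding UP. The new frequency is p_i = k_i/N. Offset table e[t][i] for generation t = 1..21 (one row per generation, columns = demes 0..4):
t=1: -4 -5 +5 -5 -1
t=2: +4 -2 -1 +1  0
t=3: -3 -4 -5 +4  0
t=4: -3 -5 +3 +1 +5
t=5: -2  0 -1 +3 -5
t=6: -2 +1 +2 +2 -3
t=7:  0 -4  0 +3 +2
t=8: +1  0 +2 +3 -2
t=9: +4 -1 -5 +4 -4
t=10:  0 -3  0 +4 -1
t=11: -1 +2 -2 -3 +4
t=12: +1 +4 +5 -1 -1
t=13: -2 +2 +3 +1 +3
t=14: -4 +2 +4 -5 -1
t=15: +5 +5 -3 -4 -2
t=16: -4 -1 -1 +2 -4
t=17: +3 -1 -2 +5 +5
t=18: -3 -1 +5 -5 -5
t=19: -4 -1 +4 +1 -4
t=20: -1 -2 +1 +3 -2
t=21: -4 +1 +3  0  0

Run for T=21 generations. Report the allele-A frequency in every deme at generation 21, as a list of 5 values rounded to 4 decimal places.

[0.0000, 0.1098, 0.2439, 0.1220, 0.0122]

t=0: k=[0 43 0 0 0]
t=1: x=[3.2250 36.5500 3.2250 0.0000 0.0000] k=[0 32 8 0 0]
t=2: x=[2.4000 27.8000 9.2000 0.6000 0.0000] k=[6 26 8 2 0]
t=3: x=[7.5000 23.1500 8.9000 2.3000 0.1500] k=[5 19 4 6 0]
t=4: x=[6.0500 16.8250 5.2750 5.4000 0.4500] k=[3 12 8 6 5]
t=5: x=[3.6750 11.0250 8.1500 6.0750 5.0750] k=[2 11 7 9 0]
t=6: x=[2.6750 10.0250 7.4500 8.1750 0.6750] k=[1 11 9 10 0]
t=7: x=[1.7500 10.1000 9.2250 9.1750 0.7500] k=[2 6 9 12 3]
t=8: x=[2.3000 5.9250 9.0000 11.1000 3.6750] k=[3 6 11 14 2]
t=9: x=[3.2250 6.1500 10.8500 12.8750 2.9000] k=[7 5 6 17 0]
t=10: x=[6.8500 5.2250 6.7500 14.9000 1.2750] k=[7 2 7 19 0]
t=11: x=[6.6250 2.7500 7.5250 16.6750 1.4250] k=[6 5 6 14 5]
t=12: x=[5.9250 5.1500 6.5250 12.7250 5.6750] k=[7 9 12 12 5]
t=13: x=[7.1500 9.0750 11.7750 11.4750 5.5250] k=[5 11 15 12 9]
t=14: x=[5.4500 10.8500 14.4750 12.0000 9.2250] k=[1 13 18 7 8]
t=15: x=[1.9000 12.4750 16.8000 7.9000 7.9250] k=[7 17 14 4 6]
t=16: x=[7.7500 16.0250 13.4750 4.9000 5.8500] k=[4 15 12 7 2]
t=17: x=[4.8250 13.9500 11.8500 7.0000 2.3750] k=[8 13 10 12 7]
t=18: x=[8.3750 12.4000 10.3750 11.4750 7.3750] k=[5 11 15 6 2]
t=19: x=[5.4500 10.8500 14.0250 6.3750 2.3000] k=[1 10 18 7 0]
t=20: x=[1.6750 9.9250 16.5750 7.3000 0.5250] k=[1 8 18 10 0]
t=21: x=[1.5250 8.2250 16.6500 9.8500 0.7500] k=[0 9 20 10 1]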